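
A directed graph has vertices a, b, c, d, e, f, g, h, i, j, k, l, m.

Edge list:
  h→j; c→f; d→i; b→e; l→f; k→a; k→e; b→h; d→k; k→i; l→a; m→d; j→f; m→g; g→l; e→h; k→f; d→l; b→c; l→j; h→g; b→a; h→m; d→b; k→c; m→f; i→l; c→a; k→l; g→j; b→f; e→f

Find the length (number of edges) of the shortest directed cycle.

For each vertex v, BFS finds the shortest path from v back to v.
The shortest such closed walk is d → b → h → m → d, length 4.

4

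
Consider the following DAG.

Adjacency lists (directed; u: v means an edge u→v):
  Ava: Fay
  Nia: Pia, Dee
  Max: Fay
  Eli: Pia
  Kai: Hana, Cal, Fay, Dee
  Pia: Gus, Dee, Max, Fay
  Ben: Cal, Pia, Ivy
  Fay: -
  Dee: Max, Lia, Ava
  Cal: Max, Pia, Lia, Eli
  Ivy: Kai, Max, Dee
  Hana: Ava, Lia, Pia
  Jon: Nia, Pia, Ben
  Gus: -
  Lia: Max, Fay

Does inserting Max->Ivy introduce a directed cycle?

Adding Max→Ivy creates a cycle iff Ivy can already reach Max.
Path from Ivy: Ivy → Max.
So Ivy → … → Max → Ivy is a cycle.

Yes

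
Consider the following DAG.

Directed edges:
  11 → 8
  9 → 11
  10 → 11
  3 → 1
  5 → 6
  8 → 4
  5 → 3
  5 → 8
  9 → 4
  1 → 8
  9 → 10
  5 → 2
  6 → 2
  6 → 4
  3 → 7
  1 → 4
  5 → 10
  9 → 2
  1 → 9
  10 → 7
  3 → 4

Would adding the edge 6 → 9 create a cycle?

No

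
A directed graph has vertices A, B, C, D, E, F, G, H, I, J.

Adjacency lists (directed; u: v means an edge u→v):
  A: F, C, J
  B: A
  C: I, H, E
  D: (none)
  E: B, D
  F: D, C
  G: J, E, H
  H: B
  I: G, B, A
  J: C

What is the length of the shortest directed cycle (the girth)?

For each vertex v, BFS finds the shortest path from v back to v.
The shortest such closed walk is I → A → C → I, length 3.

3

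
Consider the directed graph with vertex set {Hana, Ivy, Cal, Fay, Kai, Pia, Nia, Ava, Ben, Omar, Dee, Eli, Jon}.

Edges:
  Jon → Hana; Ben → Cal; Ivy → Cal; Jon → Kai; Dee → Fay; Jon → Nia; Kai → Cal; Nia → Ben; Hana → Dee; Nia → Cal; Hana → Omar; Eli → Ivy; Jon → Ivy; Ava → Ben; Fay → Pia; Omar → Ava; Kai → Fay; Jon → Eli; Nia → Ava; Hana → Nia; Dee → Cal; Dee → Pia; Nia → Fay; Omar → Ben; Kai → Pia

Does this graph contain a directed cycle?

No

DFS with white/gray/black marking, starting from Ivy:
Ivy gray
  Cal gray
  Cal black
Ivy black
Hana gray
  Nia gray
    Ben gray
      Ben→Cal: Cal black — skip
    Ben black
    Fay gray
      Pia gray
      Pia black
    Fay black
    Nia→Cal: Cal black — skip
    Ava gray
      Ava→Ben: Ben black — skip
    Ava black
  Nia black
  Dee gray
    Dee→Fay: Fay black — skip
    Dee→Cal: Cal black — skip
    Dee→Pia: Pia black — skip
  Dee black
  Omar gray
    Omar→Ava: Ava black — skip
    Omar→Ben: Ben black — skip
  Omar black
Hana black
Kai gray
  Kai→Pia: Pia black — skip
  Kai→Fay: Fay black — skip
  Kai→Cal: Cal black — skip
Kai black
Eli gray
  Eli→Ivy: Ivy black — skip
Eli black
Jon gray
  Jon→Nia: Nia black — skip
  Jon→Eli: Eli black — skip
  Jon→Ivy: Ivy black — skip
  Jon→Hana: Hana black — skip
  Jon→Kai: Kai black — skip
Jon black
Every edge goes to a white or black vertex — no back edge, so the graph is acyclic.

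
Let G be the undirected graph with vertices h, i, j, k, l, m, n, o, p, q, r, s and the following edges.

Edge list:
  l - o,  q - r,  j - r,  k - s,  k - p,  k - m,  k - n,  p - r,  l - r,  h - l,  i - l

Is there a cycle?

No

DFS, tracking each vertex's parent; an edge to a visited non-parent vertex closes a cycle.
Start from o:
visit o (parent –)
  visit l (parent o)
    l–o: parent, skip
    visit r (parent l)
      visit j (parent r)
        j–r: parent, skip
      visit q (parent r)
        q–r: parent, skip
      r–l: parent, skip
      visit p (parent r)
        visit k (parent p)
          k–p: parent, skip
          visit s (parent k)
            s–k: parent, skip
          visit n (parent k)
            n–k: parent, skip
          visit m (parent k)
            m–k: parent, skip
        p–r: parent, skip
    visit i (parent l)
      i–l: parent, skip
    visit h (parent l)
      h–l: parent, skip
No non-parent visited neighbor found — the graph is a forest.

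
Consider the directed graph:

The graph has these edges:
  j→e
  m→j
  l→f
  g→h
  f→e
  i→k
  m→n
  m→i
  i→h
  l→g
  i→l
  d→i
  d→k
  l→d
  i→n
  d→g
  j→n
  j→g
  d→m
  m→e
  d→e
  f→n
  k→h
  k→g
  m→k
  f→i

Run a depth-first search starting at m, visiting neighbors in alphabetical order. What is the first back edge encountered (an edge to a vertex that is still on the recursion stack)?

d→i

DFS from m (visiting neighbors in alphabetical order); mark gray on enter, black on exit:
m gray
  e gray
  e black
  i gray
    h gray
    h black
    k gray
      g gray
        g→h: h black — skip
      g black
      k→h: h black — skip
    k black
    l gray
      d gray
        d→e: e black — skip
        d→g: g black — skip
        d→i: i is gray → back edge
First back edge: d → i.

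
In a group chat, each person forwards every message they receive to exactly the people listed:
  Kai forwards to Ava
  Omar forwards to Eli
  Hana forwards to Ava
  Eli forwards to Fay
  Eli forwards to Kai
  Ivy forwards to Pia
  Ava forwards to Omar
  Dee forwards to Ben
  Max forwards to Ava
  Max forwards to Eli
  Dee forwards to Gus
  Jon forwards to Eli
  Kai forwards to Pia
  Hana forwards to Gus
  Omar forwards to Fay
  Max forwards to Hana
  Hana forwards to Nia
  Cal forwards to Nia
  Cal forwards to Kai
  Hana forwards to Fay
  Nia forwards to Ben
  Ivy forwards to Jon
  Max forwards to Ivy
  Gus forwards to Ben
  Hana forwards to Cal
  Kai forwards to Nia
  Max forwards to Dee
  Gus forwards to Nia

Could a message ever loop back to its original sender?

Yes

DFS with white/gray/black marking, starting from Nia:
Nia gray
  Ben gray
  Ben black
Nia black
Hana gray
  Fay gray
  Fay black
  Hana→Nia: Nia black — skip
  Ava gray
    Omar gray
      Eli gray
        Kai gray
          Kai→Nia: Nia black — skip
          Kai→Ava: Ava is gray → back edge
Back edge found, so a cycle exists: Ava → Omar → Eli → Kai → Ava.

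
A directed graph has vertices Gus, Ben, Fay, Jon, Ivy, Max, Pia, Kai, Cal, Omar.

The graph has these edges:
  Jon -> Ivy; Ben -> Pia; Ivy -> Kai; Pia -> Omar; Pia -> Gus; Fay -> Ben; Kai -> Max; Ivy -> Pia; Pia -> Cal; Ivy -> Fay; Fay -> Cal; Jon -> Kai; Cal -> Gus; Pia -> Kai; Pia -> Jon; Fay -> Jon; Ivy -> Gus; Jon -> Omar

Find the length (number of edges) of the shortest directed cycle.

For each vertex v, BFS finds the shortest path from v back to v.
The shortest such closed walk is Jon → Ivy → Pia → Jon, length 3.

3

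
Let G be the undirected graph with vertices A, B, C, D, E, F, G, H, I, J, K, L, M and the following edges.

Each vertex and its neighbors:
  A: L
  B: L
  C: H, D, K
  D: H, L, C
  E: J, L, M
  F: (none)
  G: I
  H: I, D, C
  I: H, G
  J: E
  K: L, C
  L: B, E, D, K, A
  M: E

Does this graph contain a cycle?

Yes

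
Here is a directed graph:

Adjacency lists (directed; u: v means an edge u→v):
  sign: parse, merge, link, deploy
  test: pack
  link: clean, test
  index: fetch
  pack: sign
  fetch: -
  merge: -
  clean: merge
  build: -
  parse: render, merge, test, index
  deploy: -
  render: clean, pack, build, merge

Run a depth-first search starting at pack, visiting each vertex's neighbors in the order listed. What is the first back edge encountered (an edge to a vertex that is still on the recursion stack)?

render->pack

DFS from pack (visiting each vertex's neighbors in the order listed); mark gray on enter, black on exit:
pack gray
  sign gray
    parse gray
      render gray
        clean gray
          merge gray
          merge black
        clean black
        render→pack: pack is gray → back edge
First back edge: render → pack.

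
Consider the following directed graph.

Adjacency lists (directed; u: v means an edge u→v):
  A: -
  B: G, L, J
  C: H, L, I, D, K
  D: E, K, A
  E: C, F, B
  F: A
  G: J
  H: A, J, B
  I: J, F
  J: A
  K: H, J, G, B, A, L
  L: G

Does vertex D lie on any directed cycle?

D is on a cycle iff D can reach itself via ≥1 edge.
D → E → C → D — yes.

Yes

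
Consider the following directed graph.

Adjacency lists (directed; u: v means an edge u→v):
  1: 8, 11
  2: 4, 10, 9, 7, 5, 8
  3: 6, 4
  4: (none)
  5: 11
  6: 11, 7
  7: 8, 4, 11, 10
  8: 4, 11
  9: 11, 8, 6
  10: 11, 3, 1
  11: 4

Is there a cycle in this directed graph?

Yes

DFS with white/gray/black marking, starting from 9:
9 gray
  11 gray
    4 gray
    4 black
  11 black
  8 gray
    8→4: 4 black — skip
    8→11: 11 black — skip
  8 black
  6 gray
    6→11: 11 black — skip
    7 gray
      7→8: 8 black — skip
      7→4: 4 black — skip
      7→11: 11 black — skip
      10 gray
        10→11: 11 black — skip
        3 gray
          3→6: 6 is gray → back edge
Back edge found, so a cycle exists: 6 → 7 → 10 → 3 → 6.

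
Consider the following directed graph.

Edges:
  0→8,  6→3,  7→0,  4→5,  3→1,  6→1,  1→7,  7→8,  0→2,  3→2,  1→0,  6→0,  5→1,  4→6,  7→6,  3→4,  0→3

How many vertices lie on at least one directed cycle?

7

A vertex is on a directed cycle iff it belongs to a strongly connected component of size ≥ 2 (or has a self-loop).
The vertices on cycles are {0, 1, 3, 4, 5, 6, 7} — 7 in total.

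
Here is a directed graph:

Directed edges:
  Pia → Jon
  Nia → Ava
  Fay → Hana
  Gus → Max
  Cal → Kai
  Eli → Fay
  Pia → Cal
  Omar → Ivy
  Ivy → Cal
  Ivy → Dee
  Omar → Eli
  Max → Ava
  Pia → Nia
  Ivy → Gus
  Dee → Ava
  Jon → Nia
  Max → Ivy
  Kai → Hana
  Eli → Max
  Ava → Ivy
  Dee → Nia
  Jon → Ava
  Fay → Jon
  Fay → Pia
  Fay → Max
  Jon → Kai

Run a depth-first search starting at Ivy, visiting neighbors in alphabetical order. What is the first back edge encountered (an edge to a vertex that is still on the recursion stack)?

Ava→Ivy

DFS from Ivy (visiting neighbors in alphabetical order); mark gray on enter, black on exit:
Ivy gray
  Cal gray
    Kai gray
      Hana gray
      Hana black
    Kai black
  Cal black
  Dee gray
    Ava gray
      Ava→Ivy: Ivy is gray → back edge
First back edge: Ava → Ivy.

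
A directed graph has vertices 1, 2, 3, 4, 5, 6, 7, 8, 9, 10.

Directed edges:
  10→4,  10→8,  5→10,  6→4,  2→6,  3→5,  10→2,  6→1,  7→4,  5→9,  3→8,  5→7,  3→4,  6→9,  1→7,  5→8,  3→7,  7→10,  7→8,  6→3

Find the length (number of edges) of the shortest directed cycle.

5

For each vertex v, BFS finds the shortest path from v back to v.
The shortest such closed walk is 2 → 6 → 1 → 7 → 10 → 2, length 5.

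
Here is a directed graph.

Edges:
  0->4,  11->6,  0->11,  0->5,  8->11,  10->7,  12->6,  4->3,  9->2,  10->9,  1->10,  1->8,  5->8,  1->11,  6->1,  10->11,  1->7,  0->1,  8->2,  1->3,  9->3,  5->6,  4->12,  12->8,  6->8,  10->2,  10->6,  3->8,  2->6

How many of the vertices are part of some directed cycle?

8

A vertex is on a directed cycle iff it belongs to a strongly connected component of size ≥ 2 (or has a self-loop).
The vertices on cycles are {1, 2, 3, 6, 8, 9, 10, 11} — 8 in total.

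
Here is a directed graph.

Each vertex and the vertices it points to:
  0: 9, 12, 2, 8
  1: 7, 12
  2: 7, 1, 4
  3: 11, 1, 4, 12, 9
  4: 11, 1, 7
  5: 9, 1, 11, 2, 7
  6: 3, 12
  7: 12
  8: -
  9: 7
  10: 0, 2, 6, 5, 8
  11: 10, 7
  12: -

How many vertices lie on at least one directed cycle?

8

A vertex is on a directed cycle iff it belongs to a strongly connected component of size ≥ 2 (or has a self-loop).
The vertices on cycles are {0, 2, 3, 4, 5, 6, 10, 11} — 8 in total.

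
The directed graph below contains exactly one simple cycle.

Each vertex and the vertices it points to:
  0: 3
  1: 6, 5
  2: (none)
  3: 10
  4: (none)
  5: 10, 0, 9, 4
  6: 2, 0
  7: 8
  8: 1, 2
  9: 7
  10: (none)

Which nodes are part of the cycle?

DFS with gray/black marking from 1:
1 gray
  6 gray
    2 gray
    2 black
    0 gray
      3 gray
        10 gray
        10 black
      3 black
    0 black
  6 black
  5 gray
    5→10: 10 black — skip
    5→0: 0 black — skip
    9 gray
      7 gray
        8 gray
          8→1: 1 is gray → back edge
Back edge closes the cycle 1 → 5 → 9 → 7 → 8 → 1; its vertices are {1, 5, 7, 8, 9}.

1, 5, 7, 8, 9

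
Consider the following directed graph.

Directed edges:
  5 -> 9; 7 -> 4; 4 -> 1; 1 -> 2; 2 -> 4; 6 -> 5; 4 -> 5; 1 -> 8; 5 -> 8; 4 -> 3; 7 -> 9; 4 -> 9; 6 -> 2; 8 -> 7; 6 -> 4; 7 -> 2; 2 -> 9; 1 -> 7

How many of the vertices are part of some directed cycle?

6

A vertex is on a directed cycle iff it belongs to a strongly connected component of size ≥ 2 (or has a self-loop).
The vertices on cycles are {1, 2, 4, 5, 7, 8} — 6 in total.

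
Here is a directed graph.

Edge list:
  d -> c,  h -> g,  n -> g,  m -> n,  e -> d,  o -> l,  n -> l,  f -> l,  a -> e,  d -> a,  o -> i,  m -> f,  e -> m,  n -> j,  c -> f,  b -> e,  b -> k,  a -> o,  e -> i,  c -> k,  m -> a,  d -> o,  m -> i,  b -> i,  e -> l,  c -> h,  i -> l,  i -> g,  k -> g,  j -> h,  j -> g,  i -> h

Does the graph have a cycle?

Yes

DFS with white/gray/black marking, starting from i:
i gray
  h gray
    g gray
    g black
  h black
  i→g: g black — skip
  l gray
  l black
i black
j gray
  j→g: g black — skip
  j→h: h black — skip
j black
a gray
  o gray
    o→i: i black — skip
    o→l: l black — skip
  o black
  e gray
    e→i: i black — skip
    e→l: l black — skip
    d gray
      d→o: o black — skip
      d→a: a is gray → back edge
Back edge found, so a cycle exists: a → e → d → a.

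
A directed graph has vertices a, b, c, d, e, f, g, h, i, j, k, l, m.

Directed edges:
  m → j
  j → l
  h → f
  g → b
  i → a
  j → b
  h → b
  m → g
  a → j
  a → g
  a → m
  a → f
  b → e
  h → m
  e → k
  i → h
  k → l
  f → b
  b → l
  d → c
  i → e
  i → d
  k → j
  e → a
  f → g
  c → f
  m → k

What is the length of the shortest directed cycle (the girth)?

For each vertex v, BFS finds the shortest path from v back to v.
The shortest such closed walk is e → a → j → b → e, length 4.

4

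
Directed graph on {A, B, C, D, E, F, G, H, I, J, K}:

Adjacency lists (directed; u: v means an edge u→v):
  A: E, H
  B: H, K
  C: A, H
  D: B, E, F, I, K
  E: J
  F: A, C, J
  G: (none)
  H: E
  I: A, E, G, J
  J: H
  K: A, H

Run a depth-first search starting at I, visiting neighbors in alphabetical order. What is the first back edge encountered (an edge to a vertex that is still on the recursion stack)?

H->E

DFS from I (visiting neighbors in alphabetical order); mark gray on enter, black on exit:
I gray
  A gray
    E gray
      J gray
        H gray
          H→E: E is gray → back edge
First back edge: H → E.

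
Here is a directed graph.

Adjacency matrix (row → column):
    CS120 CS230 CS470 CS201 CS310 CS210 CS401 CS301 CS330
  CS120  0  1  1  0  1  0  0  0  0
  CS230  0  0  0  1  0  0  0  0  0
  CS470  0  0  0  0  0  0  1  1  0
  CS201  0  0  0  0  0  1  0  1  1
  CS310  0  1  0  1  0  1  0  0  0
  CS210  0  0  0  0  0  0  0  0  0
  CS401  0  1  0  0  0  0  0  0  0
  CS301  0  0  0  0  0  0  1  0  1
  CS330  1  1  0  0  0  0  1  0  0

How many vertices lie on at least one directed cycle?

8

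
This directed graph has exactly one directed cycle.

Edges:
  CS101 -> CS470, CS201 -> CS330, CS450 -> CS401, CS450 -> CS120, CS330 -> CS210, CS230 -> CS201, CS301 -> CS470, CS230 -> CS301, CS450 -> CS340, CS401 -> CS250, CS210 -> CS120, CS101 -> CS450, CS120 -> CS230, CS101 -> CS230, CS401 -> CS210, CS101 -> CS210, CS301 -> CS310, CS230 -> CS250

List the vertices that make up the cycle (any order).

CS120, CS201, CS210, CS230, CS330

DFS with gray/black marking from CS230:
CS230 gray
  CS250 gray
  CS250 black
  CS201 gray
    CS330 gray
      CS210 gray
        CS120 gray
          CS120→CS230: CS230 is gray → back edge
Back edge closes the cycle CS230 → CS201 → CS330 → CS210 → CS120 → CS230; its vertices are {CS120, CS201, CS210, CS230, CS330}.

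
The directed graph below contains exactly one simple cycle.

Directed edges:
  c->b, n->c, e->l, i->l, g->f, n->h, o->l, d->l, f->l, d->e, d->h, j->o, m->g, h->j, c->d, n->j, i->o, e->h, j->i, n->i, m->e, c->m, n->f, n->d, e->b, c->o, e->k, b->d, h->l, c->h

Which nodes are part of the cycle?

DFS with gray/black marking from b:
b gray
  d gray
    h gray
      j gray
        o gray
          l gray
          l black
        o black
        i gray
          i→o: o black — skip
          i→l: l black — skip
        i black
      j black
      h→l: l black — skip
    h black
    d→l: l black — skip
    e gray
      e→l: l black — skip
      e→h: h black — skip
      e→b: b is gray → back edge
Back edge closes the cycle b → d → e → b; its vertices are {b, d, e}.

b, d, e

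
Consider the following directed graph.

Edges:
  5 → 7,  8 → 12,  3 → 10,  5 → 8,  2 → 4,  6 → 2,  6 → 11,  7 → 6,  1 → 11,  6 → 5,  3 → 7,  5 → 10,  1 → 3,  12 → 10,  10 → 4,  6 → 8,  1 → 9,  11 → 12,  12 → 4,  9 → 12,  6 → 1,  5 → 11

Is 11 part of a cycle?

No

11 lies on a cycle iff there is a path from 11 back to itself.
Exploring from 11, it never reaches itself; equivalently, its strongly connected component is a singleton.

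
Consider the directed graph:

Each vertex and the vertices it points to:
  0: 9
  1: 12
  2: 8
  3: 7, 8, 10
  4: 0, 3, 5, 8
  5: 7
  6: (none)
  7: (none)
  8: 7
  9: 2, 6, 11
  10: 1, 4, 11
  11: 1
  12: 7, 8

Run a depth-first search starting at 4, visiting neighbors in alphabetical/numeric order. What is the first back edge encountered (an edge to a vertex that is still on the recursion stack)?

10->4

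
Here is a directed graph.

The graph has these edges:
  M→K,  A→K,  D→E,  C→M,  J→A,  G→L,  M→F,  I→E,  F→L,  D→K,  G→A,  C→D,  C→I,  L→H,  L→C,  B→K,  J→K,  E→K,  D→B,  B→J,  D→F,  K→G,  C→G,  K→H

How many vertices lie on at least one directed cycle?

12

A vertex is on a directed cycle iff it belongs to a strongly connected component of size ≥ 2 (or has a self-loop).
The vertices on cycles are {A, B, C, D, E, F, G, I, J, K, L, M} — 12 in total.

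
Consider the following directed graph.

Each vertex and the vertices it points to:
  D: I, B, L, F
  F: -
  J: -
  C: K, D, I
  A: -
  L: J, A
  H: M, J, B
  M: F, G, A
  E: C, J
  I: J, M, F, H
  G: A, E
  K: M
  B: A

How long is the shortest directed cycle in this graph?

5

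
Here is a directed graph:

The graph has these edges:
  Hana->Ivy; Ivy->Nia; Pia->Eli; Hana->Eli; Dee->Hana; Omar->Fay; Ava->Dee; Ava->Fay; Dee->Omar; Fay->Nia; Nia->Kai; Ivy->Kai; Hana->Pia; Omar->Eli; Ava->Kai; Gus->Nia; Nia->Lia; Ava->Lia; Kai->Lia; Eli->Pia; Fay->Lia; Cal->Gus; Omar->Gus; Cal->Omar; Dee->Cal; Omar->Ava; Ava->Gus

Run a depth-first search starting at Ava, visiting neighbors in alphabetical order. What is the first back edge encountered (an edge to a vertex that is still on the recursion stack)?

DFS from Ava (visiting neighbors in alphabetical order); mark gray on enter, black on exit:
Ava gray
  Dee gray
    Cal gray
      Gus gray
        Nia gray
          Kai gray
            Lia gray
            Lia black
          Kai black
          Nia→Lia: Lia black — skip
        Nia black
      Gus black
      Omar gray
        Omar→Ava: Ava is gray → back edge
First back edge: Omar → Ava.

Omar→Ava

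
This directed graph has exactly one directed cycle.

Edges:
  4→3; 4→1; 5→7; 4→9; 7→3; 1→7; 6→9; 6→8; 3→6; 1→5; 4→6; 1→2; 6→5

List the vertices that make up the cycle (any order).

DFS with gray/black marking from 6:
6 gray
  8 gray
  8 black
  5 gray
    7 gray
      3 gray
        3→6: 6 is gray → back edge
Back edge closes the cycle 6 → 5 → 7 → 3 → 6; its vertices are {3, 5, 6, 7}.

3, 5, 6, 7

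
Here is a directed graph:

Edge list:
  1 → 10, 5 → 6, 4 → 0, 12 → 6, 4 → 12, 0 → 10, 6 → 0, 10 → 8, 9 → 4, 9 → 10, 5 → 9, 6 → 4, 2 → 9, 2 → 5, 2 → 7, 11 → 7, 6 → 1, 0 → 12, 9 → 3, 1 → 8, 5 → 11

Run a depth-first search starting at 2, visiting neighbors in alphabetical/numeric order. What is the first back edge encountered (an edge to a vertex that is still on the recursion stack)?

12→6

DFS from 2 (visiting neighbors in alphabetical/numeric order); mark gray on enter, black on exit:
2 gray
  5 gray
    6 gray
      0 gray
        10 gray
          8 gray
          8 black
        10 black
        12 gray
          12→6: 6 is gray → back edge
First back edge: 12 → 6.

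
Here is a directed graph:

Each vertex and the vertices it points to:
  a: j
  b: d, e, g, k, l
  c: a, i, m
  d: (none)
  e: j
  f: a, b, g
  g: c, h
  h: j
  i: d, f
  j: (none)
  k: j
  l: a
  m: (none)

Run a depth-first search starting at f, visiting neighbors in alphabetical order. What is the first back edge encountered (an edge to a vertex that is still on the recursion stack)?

DFS from f (visiting neighbors in alphabetical order); mark gray on enter, black on exit:
f gray
  a gray
    j gray
    j black
  a black
  b gray
    d gray
    d black
    e gray
      e→j: j black — skip
    e black
    g gray
      c gray
        c→a: a black — skip
        i gray
          i→d: d black — skip
          i→f: f is gray → back edge
First back edge: i → f.

i→f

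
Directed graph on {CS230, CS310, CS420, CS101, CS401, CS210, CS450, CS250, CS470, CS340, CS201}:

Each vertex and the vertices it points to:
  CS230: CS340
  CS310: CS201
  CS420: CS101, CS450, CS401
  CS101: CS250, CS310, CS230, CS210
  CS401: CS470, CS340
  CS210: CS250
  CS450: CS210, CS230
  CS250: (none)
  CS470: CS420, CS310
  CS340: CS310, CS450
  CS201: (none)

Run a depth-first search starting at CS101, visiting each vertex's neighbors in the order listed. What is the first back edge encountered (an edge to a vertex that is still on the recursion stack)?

CS450->CS230

DFS from CS101 (visiting each vertex's neighbors in the order listed); mark gray on enter, black on exit:
CS101 gray
  CS250 gray
  CS250 black
  CS310 gray
    CS201 gray
    CS201 black
  CS310 black
  CS230 gray
    CS340 gray
      CS340→CS310: CS310 black — skip
      CS450 gray
        CS210 gray
          CS210→CS250: CS250 black — skip
        CS210 black
        CS450→CS230: CS230 is gray → back edge
First back edge: CS450 → CS230.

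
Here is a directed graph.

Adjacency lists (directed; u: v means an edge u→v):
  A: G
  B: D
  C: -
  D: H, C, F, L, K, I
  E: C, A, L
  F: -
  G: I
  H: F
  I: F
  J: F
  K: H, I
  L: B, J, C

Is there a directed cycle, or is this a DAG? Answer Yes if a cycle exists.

Yes

DFS with white/gray/black marking, starting from H:
H gray
  F gray
  F black
H black
A gray
  G gray
    I gray
      I→F: F black — skip
    I black
  G black
A black
B gray
  D gray
    D→H: H black — skip
    C gray
    C black
    D→F: F black — skip
    L gray
      L→B: B is gray → back edge
Back edge found, so a cycle exists: B → D → L → B.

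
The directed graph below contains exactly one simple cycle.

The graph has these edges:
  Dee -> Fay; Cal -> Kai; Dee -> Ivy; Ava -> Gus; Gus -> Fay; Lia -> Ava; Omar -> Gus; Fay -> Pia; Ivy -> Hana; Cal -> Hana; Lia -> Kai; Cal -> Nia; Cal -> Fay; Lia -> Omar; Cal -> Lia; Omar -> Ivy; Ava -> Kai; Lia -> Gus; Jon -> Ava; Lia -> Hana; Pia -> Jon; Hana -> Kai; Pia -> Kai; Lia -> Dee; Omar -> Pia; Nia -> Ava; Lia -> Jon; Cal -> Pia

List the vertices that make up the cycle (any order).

Ava, Fay, Gus, Jon, Pia

DFS with gray/black marking from Pia:
Pia gray
  Jon gray
    Ava gray
      Gus gray
        Fay gray
          Fay→Pia: Pia is gray → back edge
Back edge closes the cycle Pia → Jon → Ava → Gus → Fay → Pia; its vertices are {Ava, Fay, Gus, Jon, Pia}.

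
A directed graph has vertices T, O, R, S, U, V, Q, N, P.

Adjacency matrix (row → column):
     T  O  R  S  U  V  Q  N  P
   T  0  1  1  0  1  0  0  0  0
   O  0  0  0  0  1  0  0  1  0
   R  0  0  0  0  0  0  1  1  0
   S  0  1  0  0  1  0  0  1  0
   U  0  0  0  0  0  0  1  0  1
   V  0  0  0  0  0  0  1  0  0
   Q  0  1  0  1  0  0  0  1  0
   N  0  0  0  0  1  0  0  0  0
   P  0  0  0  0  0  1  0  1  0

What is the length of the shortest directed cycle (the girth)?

For each vertex v, BFS finds the shortest path from v back to v.
The shortest such closed walk is U → P → N → U, length 3.

3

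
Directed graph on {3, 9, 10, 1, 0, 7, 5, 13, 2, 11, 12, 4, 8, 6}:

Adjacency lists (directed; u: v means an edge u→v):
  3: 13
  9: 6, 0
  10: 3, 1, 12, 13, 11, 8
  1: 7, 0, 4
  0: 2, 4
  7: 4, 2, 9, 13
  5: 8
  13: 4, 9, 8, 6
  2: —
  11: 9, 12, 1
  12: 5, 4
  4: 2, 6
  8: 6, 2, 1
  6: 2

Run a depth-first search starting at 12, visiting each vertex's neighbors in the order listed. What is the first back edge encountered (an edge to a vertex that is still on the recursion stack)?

13→8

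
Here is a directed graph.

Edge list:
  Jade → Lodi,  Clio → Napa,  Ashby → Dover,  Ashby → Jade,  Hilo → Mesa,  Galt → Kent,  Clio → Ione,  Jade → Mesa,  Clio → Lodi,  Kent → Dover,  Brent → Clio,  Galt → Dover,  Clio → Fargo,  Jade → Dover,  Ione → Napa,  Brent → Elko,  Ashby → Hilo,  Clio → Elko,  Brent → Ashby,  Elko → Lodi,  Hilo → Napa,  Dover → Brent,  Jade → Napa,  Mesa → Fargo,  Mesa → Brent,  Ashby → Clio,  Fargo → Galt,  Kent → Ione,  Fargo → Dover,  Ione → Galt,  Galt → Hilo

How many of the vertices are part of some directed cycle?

11

A vertex is on a directed cycle iff it belongs to a strongly connected component of size ≥ 2 (or has a self-loop).
The vertices on cycles are {Clio, Galt, Hilo, Ione, Jade, Kent, Mesa, Ashby, Brent, Dover, Fargo} — 11 in total.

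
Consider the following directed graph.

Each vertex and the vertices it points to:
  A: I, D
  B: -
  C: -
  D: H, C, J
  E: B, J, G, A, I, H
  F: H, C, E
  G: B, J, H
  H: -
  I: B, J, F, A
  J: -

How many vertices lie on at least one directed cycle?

4

A vertex is on a directed cycle iff it belongs to a strongly connected component of size ≥ 2 (or has a self-loop).
The vertices on cycles are {A, E, F, I} — 4 in total.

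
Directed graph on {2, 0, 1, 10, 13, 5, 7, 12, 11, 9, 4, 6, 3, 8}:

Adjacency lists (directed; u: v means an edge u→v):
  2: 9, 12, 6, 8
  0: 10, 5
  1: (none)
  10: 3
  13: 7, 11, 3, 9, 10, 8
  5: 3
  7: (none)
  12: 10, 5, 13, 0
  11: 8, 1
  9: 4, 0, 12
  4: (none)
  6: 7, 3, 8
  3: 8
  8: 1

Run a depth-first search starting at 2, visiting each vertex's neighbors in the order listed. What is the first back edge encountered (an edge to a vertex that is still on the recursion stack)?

DFS from 2 (visiting each vertex's neighbors in the order listed); mark gray on enter, black on exit:
2 gray
  9 gray
    4 gray
    4 black
    0 gray
      10 gray
        3 gray
          8 gray
            1 gray
            1 black
          8 black
        3 black
      10 black
      5 gray
        5→3: 3 black — skip
      5 black
    0 black
    12 gray
      12→10: 10 black — skip
      12→5: 5 black — skip
      13 gray
        7 gray
        7 black
        11 gray
          11→8: 8 black — skip
          11→1: 1 black — skip
        11 black
        13→3: 3 black — skip
        13→9: 9 is gray → back edge
First back edge: 13 → 9.

13→9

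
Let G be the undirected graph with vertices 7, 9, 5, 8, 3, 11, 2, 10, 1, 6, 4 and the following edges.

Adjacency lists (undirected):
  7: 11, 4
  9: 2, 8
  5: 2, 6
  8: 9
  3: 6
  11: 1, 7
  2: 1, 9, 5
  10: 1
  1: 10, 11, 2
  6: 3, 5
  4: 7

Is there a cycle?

DFS, tracking each vertex's parent; an edge to a visited non-parent vertex closes a cycle.
Start from 1:
visit 1 (parent –)
  visit 10 (parent 1)
    10–1: parent, skip
  visit 11 (parent 1)
    11–1: parent, skip
    visit 7 (parent 11)
      7–11: parent, skip
      visit 4 (parent 7)
        4–7: parent, skip
  visit 2 (parent 1)
    2–1: parent, skip
    visit 9 (parent 2)
      9–2: parent, skip
      visit 8 (parent 9)
        8–9: parent, skip
    visit 5 (parent 2)
      5–2: parent, skip
      visit 6 (parent 5)
        visit 3 (parent 6)
          3–6: parent, skip
        6–5: parent, skip
No non-parent visited neighbor found — the graph is a forest.

No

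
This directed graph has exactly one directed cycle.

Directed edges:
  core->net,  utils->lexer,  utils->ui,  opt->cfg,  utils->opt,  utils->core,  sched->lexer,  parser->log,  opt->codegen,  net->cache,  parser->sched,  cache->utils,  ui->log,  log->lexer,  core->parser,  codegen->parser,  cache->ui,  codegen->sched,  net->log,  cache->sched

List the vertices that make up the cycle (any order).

DFS with gray/black marking from utils:
utils gray
  core gray
    parser gray
      log gray
        lexer gray
        lexer black
      log black
      sched gray
        sched→lexer: lexer black — skip
      sched black
    parser black
    net gray
      net→log: log black — skip
      cache gray
        cache→sched: sched black — skip
        cache→utils: utils is gray → back edge
Back edge closes the cycle utils → core → net → cache → utils; its vertices are {net, core, cache, utils}.

net, core, cache, utils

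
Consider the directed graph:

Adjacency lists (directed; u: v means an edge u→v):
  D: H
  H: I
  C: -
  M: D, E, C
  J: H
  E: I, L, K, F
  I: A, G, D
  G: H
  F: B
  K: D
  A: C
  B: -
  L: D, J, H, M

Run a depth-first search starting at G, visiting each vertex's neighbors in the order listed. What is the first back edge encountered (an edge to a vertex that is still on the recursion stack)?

DFS from G (visiting each vertex's neighbors in the order listed); mark gray on enter, black on exit:
G gray
  H gray
    I gray
      A gray
        C gray
        C black
      A black
      I→G: G is gray → back edge
First back edge: I → G.

I->G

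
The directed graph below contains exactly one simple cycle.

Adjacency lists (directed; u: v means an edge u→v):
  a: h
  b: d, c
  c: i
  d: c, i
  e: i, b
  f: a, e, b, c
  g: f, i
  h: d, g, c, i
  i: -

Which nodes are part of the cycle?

DFS with gray/black marking from f:
f gray
  a gray
    h gray
      d gray
        c gray
          i gray
          i black
        c black
        d→i: i black — skip
      d black
      g gray
        g→f: f is gray → back edge
Back edge closes the cycle f → a → h → g → f; its vertices are {a, f, g, h}.

a, f, g, h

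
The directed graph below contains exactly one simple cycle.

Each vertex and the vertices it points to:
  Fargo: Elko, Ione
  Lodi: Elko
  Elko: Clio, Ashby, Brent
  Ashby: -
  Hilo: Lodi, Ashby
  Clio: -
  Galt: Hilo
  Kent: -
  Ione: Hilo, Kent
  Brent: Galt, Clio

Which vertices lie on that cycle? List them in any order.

Elko, Galt, Hilo, Lodi, Brent

DFS with gray/black marking from Elko:
Elko gray
  Clio gray
  Clio black
  Ashby gray
  Ashby black
  Brent gray
    Galt gray
      Hilo gray
        Lodi gray
          Lodi→Elko: Elko is gray → back edge
Back edge closes the cycle Elko → Brent → Galt → Hilo → Lodi → Elko; its vertices are {Elko, Galt, Hilo, Lodi, Brent}.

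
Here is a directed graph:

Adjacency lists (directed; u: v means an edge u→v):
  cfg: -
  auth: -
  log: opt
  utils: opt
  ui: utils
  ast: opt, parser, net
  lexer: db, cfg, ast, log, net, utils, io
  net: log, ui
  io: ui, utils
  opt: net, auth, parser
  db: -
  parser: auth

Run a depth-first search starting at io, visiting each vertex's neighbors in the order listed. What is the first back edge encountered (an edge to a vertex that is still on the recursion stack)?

log->opt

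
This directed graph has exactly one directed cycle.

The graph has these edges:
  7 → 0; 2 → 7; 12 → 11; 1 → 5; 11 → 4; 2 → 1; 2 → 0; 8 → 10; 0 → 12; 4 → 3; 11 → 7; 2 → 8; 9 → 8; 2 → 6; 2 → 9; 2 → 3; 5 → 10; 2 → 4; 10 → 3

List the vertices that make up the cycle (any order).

0, 7, 11, 12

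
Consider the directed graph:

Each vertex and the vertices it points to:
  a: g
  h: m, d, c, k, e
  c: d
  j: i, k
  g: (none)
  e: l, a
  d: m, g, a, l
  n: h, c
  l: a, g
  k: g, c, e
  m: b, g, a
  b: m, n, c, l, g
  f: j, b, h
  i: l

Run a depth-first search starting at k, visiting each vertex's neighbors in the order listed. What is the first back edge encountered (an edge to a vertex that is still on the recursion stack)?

DFS from k (visiting each vertex's neighbors in the order listed); mark gray on enter, black on exit:
k gray
  g gray
  g black
  c gray
    d gray
      m gray
        b gray
          b→m: m is gray → back edge
First back edge: b → m.

b→m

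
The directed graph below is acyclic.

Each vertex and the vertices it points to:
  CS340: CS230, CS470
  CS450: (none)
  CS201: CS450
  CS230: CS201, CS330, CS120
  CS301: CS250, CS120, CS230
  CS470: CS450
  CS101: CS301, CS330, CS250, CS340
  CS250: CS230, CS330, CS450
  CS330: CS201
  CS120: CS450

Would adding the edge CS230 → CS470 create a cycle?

Adding CS230→CS470 creates a cycle iff CS470 can already reach CS230.
Explore from CS470: no path reaches CS230. The graph stays acyclic.

No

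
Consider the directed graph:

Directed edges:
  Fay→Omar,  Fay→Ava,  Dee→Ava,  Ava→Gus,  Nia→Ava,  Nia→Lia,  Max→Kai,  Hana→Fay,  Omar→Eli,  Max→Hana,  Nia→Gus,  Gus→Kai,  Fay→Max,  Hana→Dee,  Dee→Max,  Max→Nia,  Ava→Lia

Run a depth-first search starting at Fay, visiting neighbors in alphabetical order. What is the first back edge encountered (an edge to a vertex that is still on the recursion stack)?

DFS from Fay (visiting neighbors in alphabetical order); mark gray on enter, black on exit:
Fay gray
  Ava gray
    Gus gray
      Kai gray
      Kai black
    Gus black
    Lia gray
    Lia black
  Ava black
  Max gray
    Hana gray
      Dee gray
        Dee→Ava: Ava black — skip
        Dee→Max: Max is gray → back edge
First back edge: Dee → Max.

Dee→Max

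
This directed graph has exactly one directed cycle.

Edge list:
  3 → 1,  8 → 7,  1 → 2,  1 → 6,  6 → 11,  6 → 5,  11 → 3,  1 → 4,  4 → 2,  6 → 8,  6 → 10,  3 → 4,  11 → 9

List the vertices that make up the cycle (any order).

1, 3, 6, 11

DFS with gray/black marking from 6:
6 gray
  8 gray
    7 gray
    7 black
  8 black
  11 gray
    3 gray
      4 gray
        2 gray
        2 black
      4 black
      1 gray
        1→6: 6 is gray → back edge
Back edge closes the cycle 6 → 11 → 3 → 1 → 6; its vertices are {1, 3, 6, 11}.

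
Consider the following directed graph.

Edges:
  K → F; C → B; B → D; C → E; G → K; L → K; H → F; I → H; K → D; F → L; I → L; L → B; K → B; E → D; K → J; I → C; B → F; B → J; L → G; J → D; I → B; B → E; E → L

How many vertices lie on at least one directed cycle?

A vertex is on a directed cycle iff it belongs to a strongly connected component of size ≥ 2 (or has a self-loop).
The vertices on cycles are {B, E, F, G, K, L} — 6 in total.

6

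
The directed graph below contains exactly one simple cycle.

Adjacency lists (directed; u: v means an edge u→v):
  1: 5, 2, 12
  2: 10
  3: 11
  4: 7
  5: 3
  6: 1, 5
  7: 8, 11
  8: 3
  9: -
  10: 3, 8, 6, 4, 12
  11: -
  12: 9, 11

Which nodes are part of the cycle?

1, 2, 6, 10

DFS with gray/black marking from 10:
10 gray
  3 gray
    11 gray
    11 black
  3 black
  8 gray
    8→3: 3 black — skip
  8 black
  6 gray
    1 gray
      5 gray
        5→3: 3 black — skip
      5 black
      2 gray
        2→10: 10 is gray → back edge
Back edge closes the cycle 10 → 6 → 1 → 2 → 10; its vertices are {1, 2, 6, 10}.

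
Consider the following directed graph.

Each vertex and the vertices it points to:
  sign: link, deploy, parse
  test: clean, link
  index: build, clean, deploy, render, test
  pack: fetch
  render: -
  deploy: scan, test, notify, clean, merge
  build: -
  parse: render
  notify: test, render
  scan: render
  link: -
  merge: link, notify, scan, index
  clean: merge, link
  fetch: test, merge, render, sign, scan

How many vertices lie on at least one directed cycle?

6

A vertex is on a directed cycle iff it belongs to a strongly connected component of size ≥ 2 (or has a self-loop).
The vertices on cycles are {test, clean, index, merge, deploy, notify} — 6 in total.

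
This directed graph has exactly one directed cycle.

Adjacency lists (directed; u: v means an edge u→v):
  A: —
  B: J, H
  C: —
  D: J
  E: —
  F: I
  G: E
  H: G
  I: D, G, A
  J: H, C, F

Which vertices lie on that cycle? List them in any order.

D, F, I, J

DFS with gray/black marking from J:
J gray
  H gray
    G gray
      E gray
      E black
    G black
  H black
  C gray
  C black
  F gray
    I gray
      D gray
        D→J: J is gray → back edge
Back edge closes the cycle J → F → I → D → J; its vertices are {D, F, I, J}.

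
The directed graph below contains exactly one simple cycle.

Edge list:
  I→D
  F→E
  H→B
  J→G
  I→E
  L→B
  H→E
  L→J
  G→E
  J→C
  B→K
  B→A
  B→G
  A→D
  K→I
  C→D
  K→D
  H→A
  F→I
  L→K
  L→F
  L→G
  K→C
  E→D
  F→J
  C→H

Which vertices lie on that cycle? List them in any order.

B, C, H, K

DFS with gray/black marking from C:
C gray
  D gray
  D black
  H gray
    A gray
      A→D: D black — skip
    A black
    E gray
      E→D: D black — skip
    E black
    B gray
      B→A: A black — skip
      K gray
        K→C: C is gray → back edge
Back edge closes the cycle C → H → B → K → C; its vertices are {B, C, H, K}.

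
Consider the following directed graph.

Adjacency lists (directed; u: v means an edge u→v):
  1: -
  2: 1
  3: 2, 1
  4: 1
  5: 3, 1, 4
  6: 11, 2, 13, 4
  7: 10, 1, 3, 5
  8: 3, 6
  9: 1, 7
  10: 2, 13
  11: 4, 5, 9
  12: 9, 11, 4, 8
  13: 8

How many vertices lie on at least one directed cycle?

A vertex is on a directed cycle iff it belongs to a strongly connected component of size ≥ 2 (or has a self-loop).
The vertices on cycles are {6, 7, 8, 9, 10, 11, 13} — 7 in total.

7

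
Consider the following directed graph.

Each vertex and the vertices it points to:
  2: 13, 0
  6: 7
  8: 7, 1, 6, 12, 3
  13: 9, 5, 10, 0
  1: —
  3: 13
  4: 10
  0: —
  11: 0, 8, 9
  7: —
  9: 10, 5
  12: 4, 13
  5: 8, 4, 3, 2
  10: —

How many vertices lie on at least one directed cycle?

7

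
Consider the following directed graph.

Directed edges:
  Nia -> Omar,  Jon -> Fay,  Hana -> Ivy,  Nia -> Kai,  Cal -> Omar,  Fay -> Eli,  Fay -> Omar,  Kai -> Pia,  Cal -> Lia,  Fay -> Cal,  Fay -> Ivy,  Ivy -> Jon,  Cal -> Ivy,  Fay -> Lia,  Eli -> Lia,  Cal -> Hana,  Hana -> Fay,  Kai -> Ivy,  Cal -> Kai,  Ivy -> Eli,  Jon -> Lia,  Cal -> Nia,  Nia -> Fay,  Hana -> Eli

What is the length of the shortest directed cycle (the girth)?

For each vertex v, BFS finds the shortest path from v back to v.
The shortest such closed walk is Cal → Hana → Fay → Cal, length 3.

3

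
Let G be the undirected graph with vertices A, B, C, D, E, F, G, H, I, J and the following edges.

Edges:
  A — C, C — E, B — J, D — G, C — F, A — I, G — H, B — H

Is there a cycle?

No

DFS, tracking each vertex's parent; an edge to a visited non-parent vertex closes a cycle.
Start from E:
visit E (parent –)
  visit C (parent E)
    visit A (parent C)
      A–C: parent, skip
      visit I (parent A)
        I–A: parent, skip
    C–E: parent, skip
    visit F (parent C)
      F–C: parent, skip
visit B (parent –)
  visit J (parent B)
    J–B: parent, skip
  visit H (parent B)
    H–B: parent, skip
    visit G (parent H)
      visit D (parent G)
        D–G: parent, skip
      G–H: parent, skip
No non-parent visited neighbor found — the graph is a forest.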